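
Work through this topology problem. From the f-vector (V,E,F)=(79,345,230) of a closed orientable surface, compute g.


chi = V - E + F = 79 - 345 + 230 = -36
For orientable closed surface: chi = 2 - 2g, so g = (2 - chi)/2.
g = (2 - (-36)) / 2 = 38 / 2 = 19

19


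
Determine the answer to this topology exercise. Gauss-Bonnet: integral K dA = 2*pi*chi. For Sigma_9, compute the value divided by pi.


Gauss-Bonnet: integral K dA = 2*pi*chi(M).
chi(Sigma_9) = 2 - 2*9 = -16.
(integral K dA)/pi = 2*chi = 2*(-16) = -32

-32


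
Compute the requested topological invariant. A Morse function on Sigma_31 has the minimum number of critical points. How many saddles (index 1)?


A perfect Morse function has m_k = b_k.
For Sigma_31: b_0=1, b_1=2g=62, b_2=1.
Saddles m_1 = 2g = 62

62


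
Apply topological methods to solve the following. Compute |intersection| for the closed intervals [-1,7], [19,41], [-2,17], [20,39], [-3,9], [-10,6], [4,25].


Intersection = [max(a_i), min(b_i)] = [20, 6].
Since 20 > 6, the intersection is empty.
Length = 0

0


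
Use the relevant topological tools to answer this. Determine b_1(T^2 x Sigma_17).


pi_1(A x B) = pi_1(A) x pi_1(B); rank of abelianization = b_1.
b_1(T^2) = 2, b_1(Sigma_17) = 2*17 = 34.
b_1(product) = 2 + 34 = 36

36


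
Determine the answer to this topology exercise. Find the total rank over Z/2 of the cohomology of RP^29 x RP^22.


dim H^*(RP^n; Z/2) = n+1 (one Z/2 in each degree 0..n).
Total Betti number is multiplicative.
Total = (29+1) * (22+1) = 30 * 23 = 690

690


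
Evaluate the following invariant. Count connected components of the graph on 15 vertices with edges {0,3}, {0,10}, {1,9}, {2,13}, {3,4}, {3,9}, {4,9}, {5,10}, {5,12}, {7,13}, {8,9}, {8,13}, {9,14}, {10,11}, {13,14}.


Run DFS/union-find over 15 vertices.
V = 15, E = 15.
Number of components = 2

2


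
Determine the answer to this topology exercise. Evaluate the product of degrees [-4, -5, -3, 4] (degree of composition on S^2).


Degree is multiplicative: deg(composition) = product of degrees.
= (-4) * (-5) * (-3) * (4) = -240

-240


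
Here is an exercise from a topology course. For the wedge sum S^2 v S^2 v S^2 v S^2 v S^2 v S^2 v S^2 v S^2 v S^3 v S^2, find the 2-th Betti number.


For a wedge of spheres, H_k (k>0) is free on one generator per sphere of dimension k.
Spheres of dimension 2: count = 9.
b_2 = 9

9


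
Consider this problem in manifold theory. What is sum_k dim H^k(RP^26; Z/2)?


H^k(RP^26; Z/2) = Z/2 for each 0 <= k <= 26.
Total dimension = 26 + 1 = 27

27


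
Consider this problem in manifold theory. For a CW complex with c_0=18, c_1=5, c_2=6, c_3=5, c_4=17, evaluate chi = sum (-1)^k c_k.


chi = sum_k (-1)^k c_k.
= (-1)^0*18 + (-1)^1*5 + (-1)^2*6 + (-1)^3*5 + (-1)^4*17
= (18) + (-5) + (6) + (-5) + (17)
= 31

31


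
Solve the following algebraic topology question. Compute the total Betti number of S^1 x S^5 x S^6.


Total Betti number is multiplicative under products.
Each S^d (d>=1) has total Betti number 2.
There are 3 sphere factors.
Total = 2^3 = 8

8


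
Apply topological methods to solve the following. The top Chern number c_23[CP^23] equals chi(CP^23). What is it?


For any closed oriented manifold, <e(TM),[M]> = chi(M).
chi(CP^23) = 23+1 = 24

24


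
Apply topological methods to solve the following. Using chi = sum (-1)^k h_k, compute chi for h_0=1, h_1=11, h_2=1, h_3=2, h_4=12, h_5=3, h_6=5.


Handles of index k contribute (-1)^k to chi (same as CW cells).
chi = (1) + (-11) + (1) + (-2) + (12) + (-3) + (5) = 3

3


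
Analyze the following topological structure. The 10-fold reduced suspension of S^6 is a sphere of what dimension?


Each suspension raises dimension by 1: Sigma S^n = S^{n+1}.
Sigma^10 S^6 = S^{6+10} = S^16

16


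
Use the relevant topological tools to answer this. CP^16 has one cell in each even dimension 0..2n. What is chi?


CP^16 has one cell in each even dimension 0, 2, ..., 2*16 (16+1 cells total).
All cells are even-dimensional, so chi = number of cells.
chi = 16 + 1 = 17

17


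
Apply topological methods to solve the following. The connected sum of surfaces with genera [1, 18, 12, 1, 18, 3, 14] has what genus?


Genus is additive under connected sum of orientable surfaces.
g = 1 + 18 + 12 + 1 + 18 + 3 + 14 = 67

67


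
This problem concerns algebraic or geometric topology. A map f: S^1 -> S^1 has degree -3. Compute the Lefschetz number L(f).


On S^1: L(f) = tr(f_0*) + (-1)^1 tr(f_1*) = 1 + (-1)^1 * deg(f).
L(f) = 1 + (-1)^1 * -3 = 1 + 3 = 4

4


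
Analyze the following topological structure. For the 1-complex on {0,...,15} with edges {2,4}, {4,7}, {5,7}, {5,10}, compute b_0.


Run DFS/union-find over 16 vertices.
V = 16, E = 4.
Number of components = 12

12


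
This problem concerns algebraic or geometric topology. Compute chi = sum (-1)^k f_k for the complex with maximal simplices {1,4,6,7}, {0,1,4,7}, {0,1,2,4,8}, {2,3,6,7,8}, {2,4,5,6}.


Enumerate all faces; f-vector: f_0=9, f_1=27, f_2=30, f_3=13, f_4=2.
chi = sum (-1)^k f_k = 1

1


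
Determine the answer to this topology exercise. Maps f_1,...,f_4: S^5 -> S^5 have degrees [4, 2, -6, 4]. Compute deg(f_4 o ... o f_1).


Degree is multiplicative: deg(composition) = product of degrees.
= (4) * (2) * (-6) * (4) = -192

-192


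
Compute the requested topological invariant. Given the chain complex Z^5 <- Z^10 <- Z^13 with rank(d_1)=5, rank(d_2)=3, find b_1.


rank H_k = rank(ker d_k) - rank(im d_{k+1}).
rank(ker d_1) = rank(C_1) - rank(d_1) = 10 - 5 = 5.
rank(im d_{1+1}) = 3.
rank H_1 = 5 - 3 = 2

2


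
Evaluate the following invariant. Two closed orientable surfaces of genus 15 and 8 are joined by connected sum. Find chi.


chi(Sigma_15) = 2 - 2*15 = -28
chi(Sigma_8) = 2 - 2*8 = -14
For surfaces: chi(A#B) = chi(A) + chi(B) - 2.
chi = -28 + -14 - 2 = -44

-44


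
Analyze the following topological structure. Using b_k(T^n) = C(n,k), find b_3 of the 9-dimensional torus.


By the Kunneth formula, b_k(T^n) = C(n,k).
b_3(T^9) = C(9,3).
C(9,3) = 9!/(3!*6!) = 84

84


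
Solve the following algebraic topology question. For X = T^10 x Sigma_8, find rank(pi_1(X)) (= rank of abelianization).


pi_1(A x B) = pi_1(A) x pi_1(B); rank of abelianization = b_1.
b_1(T^10) = 10, b_1(Sigma_8) = 2*8 = 16.
b_1(product) = 10 + 16 = 26

26


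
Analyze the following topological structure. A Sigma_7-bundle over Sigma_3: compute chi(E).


For a fiber bundle F -> E -> B (with CW structure): chi(E) = chi(B) * chi(F).
chi(Sigma_3) = -4, chi(Sigma_7) = -12.
chi(E) = (-4) * (-12) = 48

48


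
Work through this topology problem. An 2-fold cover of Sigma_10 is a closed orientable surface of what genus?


For an n-sheeted cover: chi(E) = n * chi(B).
chi(Sigma_10) = 2 - 2*10 = -18.
chi(E) = 2 * (-18) = -36.
genus(E) = (2 - chi(E))/2 = (2 - (-36))/2 = 38/2 = 19

19


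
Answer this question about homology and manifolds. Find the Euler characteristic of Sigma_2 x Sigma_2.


chi(Sigma_2) = 2 - 2*2 = -2
chi(Sigma_2) = 2 - 2*2 = -2
chi(product) = (-2) * (-2) = 4

4


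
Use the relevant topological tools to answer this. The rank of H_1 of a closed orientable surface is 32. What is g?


For a closed orientable surface: b_1 = 2g.
32 = 2g
g = 32 / 2 = 16

16


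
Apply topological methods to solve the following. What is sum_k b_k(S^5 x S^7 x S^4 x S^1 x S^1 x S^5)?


Total Betti number is multiplicative under products.
Each S^d (d>=1) has total Betti number 2.
There are 6 sphere factors.
Total = 2^6 = 64

64


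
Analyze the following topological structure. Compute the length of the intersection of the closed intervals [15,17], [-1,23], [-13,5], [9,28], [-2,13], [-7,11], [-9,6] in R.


Intersection = [max(a_i), min(b_i)] = [15, 5].
Since 15 > 5, the intersection is empty.
Length = 0

0


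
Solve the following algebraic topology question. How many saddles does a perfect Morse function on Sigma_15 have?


A perfect Morse function has m_k = b_k.
For Sigma_15: b_0=1, b_1=2g=30, b_2=1.
Saddles m_1 = 2g = 30

30


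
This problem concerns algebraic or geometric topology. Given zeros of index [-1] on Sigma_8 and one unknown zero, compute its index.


Poincare-Hopf: sum of indices = chi(M).
chi(Sigma_8) = 2 - 2*8 = -14.
Sum of known indices = -1.
x = chi - (sum known) = -14 - (-1) = -13

-13


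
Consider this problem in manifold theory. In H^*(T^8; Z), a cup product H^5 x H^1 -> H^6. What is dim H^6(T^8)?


Cup product: H^p x H^q -> H^{p+q}; here p+q = 5+1 = 6.
rank H^k(T^n) = C(n,k).
C(8,6) = 28

28


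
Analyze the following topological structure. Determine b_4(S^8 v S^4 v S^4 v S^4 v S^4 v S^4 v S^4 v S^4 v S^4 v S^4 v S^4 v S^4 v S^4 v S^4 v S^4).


For a wedge of spheres, H_k (k>0) is free on one generator per sphere of dimension k.
Spheres of dimension 4: count = 14.
b_4 = 14

14


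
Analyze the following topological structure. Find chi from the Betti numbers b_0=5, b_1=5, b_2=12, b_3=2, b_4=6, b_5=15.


chi = sum_k (-1)^k b_k.
= (5) + (-5) + (12) + (-2) + (6) + (-15)
= 1

1


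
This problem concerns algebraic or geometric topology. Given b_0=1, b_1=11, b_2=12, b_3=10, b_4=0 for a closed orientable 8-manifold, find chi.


By Poincare duality b_k = b_{8-k}, so full Betti numbers: b_0=1, b_1=11, b_2=12, b_3=10, b_4=0, b_5=10, b_6=12, b_7=11, b_8=1.
chi = sum (-1)^k b_k = -16

-16


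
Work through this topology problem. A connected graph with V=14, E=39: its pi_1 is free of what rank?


For a connected graph: rank(pi_1) = b_1 = E - V + 1 = 1 - chi.
chi = V - E = 14 - 39 = -25.
rank = 1 - (-25) = 39 - 14 + 1 = 26

26


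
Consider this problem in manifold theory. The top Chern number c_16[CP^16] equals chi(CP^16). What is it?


For any closed oriented manifold, <e(TM),[M]> = chi(M).
chi(CP^16) = 16+1 = 17

17


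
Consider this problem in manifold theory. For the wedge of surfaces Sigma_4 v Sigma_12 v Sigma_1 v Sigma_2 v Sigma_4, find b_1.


For a wedge X v Y: reduced H_k(X v Y) = H_k(X) + H_k(Y).
Each Sigma_g contributes b_1 = 2g.
b_1 = 8 + 24 + 2 + 4 + 8 = 46

46


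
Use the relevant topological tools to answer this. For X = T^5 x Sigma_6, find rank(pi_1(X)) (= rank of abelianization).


pi_1(A x B) = pi_1(A) x pi_1(B); rank of abelianization = b_1.
b_1(T^5) = 5, b_1(Sigma_6) = 2*6 = 12.
b_1(product) = 5 + 12 = 17

17


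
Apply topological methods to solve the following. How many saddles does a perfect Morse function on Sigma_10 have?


A perfect Morse function has m_k = b_k.
For Sigma_10: b_0=1, b_1=2g=20, b_2=1.
Saddles m_1 = 2g = 20

20


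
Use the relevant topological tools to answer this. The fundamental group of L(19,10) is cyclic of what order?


pi_1(L(p,q)) = Z/pZ for any q coprime to p.
|pi_1(L(19,10))| = 19

19


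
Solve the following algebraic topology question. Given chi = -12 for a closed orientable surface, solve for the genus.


chi = 2 - 2g for closed orientable surfaces.
-12 = 2 - 2g
2g = 2 - (-12) = 14
g = 7

7


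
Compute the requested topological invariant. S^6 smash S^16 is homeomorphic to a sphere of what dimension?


S^m ^ S^n = S^{m+n}.
k = 6 + 16 = 22

22


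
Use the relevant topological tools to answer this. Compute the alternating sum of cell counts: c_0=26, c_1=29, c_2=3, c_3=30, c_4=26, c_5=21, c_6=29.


chi = sum_k (-1)^k c_k.
= (-1)^0*26 + (-1)^1*29 + (-1)^2*3 + (-1)^3*30 + (-1)^4*26 + (-1)^5*21 + (-1)^6*29
= (26) + (-29) + (3) + (-30) + (26) + (-21) + (29)
= 4

4


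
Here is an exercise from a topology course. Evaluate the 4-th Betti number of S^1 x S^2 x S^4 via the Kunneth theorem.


Each S^d has Poincare polynomial 1 + t^d.
The product S^1 x S^2 x S^4 has Poincare polynomial prod(1+t^d_i).
Expanding: b_0=1, b_1=1, b_2=1, b_3=1, b_4=1, b_5=1, b_6=1, b_7=1.
b_4 = 1

1


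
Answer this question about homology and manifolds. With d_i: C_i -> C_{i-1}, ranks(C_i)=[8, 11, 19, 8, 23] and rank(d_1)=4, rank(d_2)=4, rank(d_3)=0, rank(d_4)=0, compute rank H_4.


rank H_k = rank(ker d_k) - rank(im d_{k+1}).
rank(ker d_4) = rank(C_4) - rank(d_4) = 23 - 0 = 23.
rank(im d_{4+1}) = 0.
rank H_4 = 23 - 0 = 23

23


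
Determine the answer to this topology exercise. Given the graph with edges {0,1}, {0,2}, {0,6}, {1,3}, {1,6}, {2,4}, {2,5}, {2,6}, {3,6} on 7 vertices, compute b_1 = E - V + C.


b_1 = E - V + (number of components).
E = 9, V = 7, components = 1.
b_1 = 9 - 7 + 1 = 3

3


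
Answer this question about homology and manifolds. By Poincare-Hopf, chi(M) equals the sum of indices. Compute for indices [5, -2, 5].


Poincare-Hopf: chi(M) = sum of indices of zeros.
chi = (5) + (-2) + (5) = 8

8


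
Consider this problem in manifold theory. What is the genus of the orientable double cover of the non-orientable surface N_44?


chi(N_44) = 2 - 44 = -42.
Double cover: chi(Sigma_g) = 2 * chi(N_44) = 2*(-42) = -84.
2 - 2g = -84, so g = (2 - (-84))/2 = 86/2 = 43

43


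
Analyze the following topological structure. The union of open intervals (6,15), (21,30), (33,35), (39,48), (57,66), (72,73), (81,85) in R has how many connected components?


Sort and merge overlapping open intervals.
Merged: (6,15), (21,30), (33,35), (39,48), (57,66), (72,73), (81,85).
Number of components = 7

7


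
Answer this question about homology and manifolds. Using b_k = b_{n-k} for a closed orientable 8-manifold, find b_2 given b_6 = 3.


Poincare duality for closed orientable n-manifolds: b_k = b_{n-k}.
Here n = 8, so b_2 = b_6 = 3

3


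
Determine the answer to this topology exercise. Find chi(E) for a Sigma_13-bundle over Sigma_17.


For a fiber bundle F -> E -> B (with CW structure): chi(E) = chi(B) * chi(F).
chi(Sigma_17) = -32, chi(Sigma_13) = -24.
chi(E) = (-32) * (-24) = 768

768


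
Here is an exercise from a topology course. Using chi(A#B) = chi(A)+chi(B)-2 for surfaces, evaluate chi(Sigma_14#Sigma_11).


chi(Sigma_14) = 2 - 2*14 = -26
chi(Sigma_11) = 2 - 2*11 = -20
For surfaces: chi(A#B) = chi(A) + chi(B) - 2.
chi = -26 + -20 - 2 = -48

-48


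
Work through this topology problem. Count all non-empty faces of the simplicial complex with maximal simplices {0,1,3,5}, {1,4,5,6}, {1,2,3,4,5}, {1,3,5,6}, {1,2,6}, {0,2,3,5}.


Each maximal simplex on m vertices has 2^m - 1 nonempty faces.
Take the union (dedupe shared faces).
Total distinct faces = 57

57


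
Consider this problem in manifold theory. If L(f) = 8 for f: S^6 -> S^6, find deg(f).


L(f) = 1 + (-1)^6 deg(f) on S^6.
8 = 1 + (-1)^6 * deg(f)
(-1)^6 * deg(f) = 7
deg(f) = 7

7


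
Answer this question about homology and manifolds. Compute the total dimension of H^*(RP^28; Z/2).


H^k(RP^28; Z/2) = Z/2 for each 0 <= k <= 28.
Total dimension = 28 + 1 = 29

29


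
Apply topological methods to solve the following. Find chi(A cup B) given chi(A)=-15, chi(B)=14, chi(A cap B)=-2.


chi(A cup B) = chi(A) + chi(B) - chi(A cap B)
= -15 + (14) - (-2)
= 1

1


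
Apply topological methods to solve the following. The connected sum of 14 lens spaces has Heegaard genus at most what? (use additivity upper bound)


Heegaard genus satisfies g(A#B) <= g(A) + g(B).
Each lens space has g = 1.
Upper bound: 14 * 1 = 14

14


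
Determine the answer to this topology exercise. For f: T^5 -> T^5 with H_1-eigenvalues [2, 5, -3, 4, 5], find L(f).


For a torus self-map: L(f) = det(I - A) where A acts on H_1.
L(f) = (1-2) * (1-5) * (1--3) * (1-4) * (1-5) = -1 * -4 * 4 * -3 * -4 = 192

192


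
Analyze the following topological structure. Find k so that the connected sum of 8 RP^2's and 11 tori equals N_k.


Since a >= 1, the sum is non-orientable; each T^2 can be replaced by RP^2 # RP^2 (since T^2#RP^2 = 3RP^2).
Total crosscaps k = 8 + 2*11 = 30.
Check via chi: chi = 8*1 + 11*0 - (8+11-1)*2 = -28 = 2 - k = -28. Consistent.

30


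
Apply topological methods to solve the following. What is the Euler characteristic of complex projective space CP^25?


CP^25 has one cell in each even dimension 0, 2, ..., 2*25 (25+1 cells total).
All cells are even-dimensional, so chi = number of cells.
chi = 25 + 1 = 26

26


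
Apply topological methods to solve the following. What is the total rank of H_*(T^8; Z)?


b_k(T^8) = C(8,k), so the sum over k is sum_k C(8,k) = 2^8.
Total = 2^8 = 256

256


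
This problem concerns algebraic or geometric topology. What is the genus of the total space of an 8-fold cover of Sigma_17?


For an n-sheeted cover: chi(E) = n * chi(B).
chi(Sigma_17) = 2 - 2*17 = -32.
chi(E) = 8 * (-32) = -256.
genus(E) = (2 - chi(E))/2 = (2 - (-256))/2 = 258/2 = 129

129


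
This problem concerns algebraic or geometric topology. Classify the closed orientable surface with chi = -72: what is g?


chi = 2 - 2g for closed orientable surfaces.
-72 = 2 - 2g
2g = 2 - (-72) = 74
g = 37

37


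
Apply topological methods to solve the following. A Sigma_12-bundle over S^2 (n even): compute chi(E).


chi(S^2) = 2 (n even), chi(Sigma_12) = 2 - 2*12 = -22.
chi(E) = 2 * (-22) = -44

-44


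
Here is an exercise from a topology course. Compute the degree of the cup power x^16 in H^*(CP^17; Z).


|x| = 2 in H^*(CP^n).
|x^16| = 16 * |x| = 16 * 2 = 32

32


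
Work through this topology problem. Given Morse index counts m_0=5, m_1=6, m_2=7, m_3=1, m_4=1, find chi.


Morse theory: chi(M) = sum_k (-1)^k m_k where m_k = #(index-k critical points).
= (5) + (-6) + (7) + (-1) + (1) = 6

6


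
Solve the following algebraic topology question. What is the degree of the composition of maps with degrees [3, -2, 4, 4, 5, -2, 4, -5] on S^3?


Degree is multiplicative: deg(composition) = product of degrees.
= (3) * (-2) * (4) * (4) * (5) * (-2) * (4) * (-5) = -19200

-19200


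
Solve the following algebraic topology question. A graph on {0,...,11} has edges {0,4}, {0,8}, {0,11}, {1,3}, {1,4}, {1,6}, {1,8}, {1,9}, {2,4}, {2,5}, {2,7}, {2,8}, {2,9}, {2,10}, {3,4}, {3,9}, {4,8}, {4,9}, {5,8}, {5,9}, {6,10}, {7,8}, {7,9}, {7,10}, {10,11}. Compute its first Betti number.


b_1 = E - V + (number of components).
E = 25, V = 12, components = 1.
b_1 = 25 - 12 + 1 = 14

14


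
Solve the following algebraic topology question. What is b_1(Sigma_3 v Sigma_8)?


For a wedge: H_1(A v B) = H_1(A) + H_1(B).
b_1(Sigma_3) = 6, b_1(Sigma_8) = 16.
b_1 = 6 + 16 = 22

22


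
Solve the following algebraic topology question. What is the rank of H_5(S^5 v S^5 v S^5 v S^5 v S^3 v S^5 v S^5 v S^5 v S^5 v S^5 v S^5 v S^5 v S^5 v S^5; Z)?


For a wedge of spheres, H_k (k>0) is free on one generator per sphere of dimension k.
Spheres of dimension 5: count = 13.
b_5 = 13

13


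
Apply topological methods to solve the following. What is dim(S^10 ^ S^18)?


S^m ^ S^n = S^{m+n}.
k = 10 + 18 = 28

28


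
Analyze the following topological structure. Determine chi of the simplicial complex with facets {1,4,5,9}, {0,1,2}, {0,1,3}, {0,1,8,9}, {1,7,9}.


Enumerate all faces; f-vector: f_0=9, f_1=17, f_2=11, f_3=2.
chi = sum (-1)^k f_k = 1

1


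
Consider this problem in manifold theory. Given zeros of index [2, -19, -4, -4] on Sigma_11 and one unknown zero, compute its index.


Poincare-Hopf: sum of indices = chi(M).
chi(Sigma_11) = 2 - 2*11 = -20.
Sum of known indices = -25.
x = chi - (sum known) = -20 - (-25) = 5

5


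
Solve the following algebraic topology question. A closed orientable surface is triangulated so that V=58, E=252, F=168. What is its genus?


chi = V - E + F = 58 - 252 + 168 = -26
For orientable closed surface: chi = 2 - 2g, so g = (2 - chi)/2.
g = (2 - (-26)) / 2 = 28 / 2 = 14

14


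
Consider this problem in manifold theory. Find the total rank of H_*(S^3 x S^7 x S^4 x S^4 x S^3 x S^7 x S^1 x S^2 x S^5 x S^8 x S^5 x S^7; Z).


Total Betti number is multiplicative under products.
Each S^d (d>=1) has total Betti number 2.
There are 12 sphere factors.
Total = 2^12 = 4096

4096


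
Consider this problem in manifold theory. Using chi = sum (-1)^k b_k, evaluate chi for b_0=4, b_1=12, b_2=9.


chi = sum_k (-1)^k b_k.
= (4) + (-12) + (9)
= 1

1


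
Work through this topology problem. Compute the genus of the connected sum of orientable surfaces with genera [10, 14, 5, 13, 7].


Genus is additive under connected sum of orientable surfaces.
g = 10 + 14 + 5 + 13 + 7 = 49

49


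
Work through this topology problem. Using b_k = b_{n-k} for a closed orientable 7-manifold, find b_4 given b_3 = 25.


Poincare duality for closed orientable n-manifolds: b_k = b_{n-k}.
Here n = 7, so b_4 = b_3 = 25

25


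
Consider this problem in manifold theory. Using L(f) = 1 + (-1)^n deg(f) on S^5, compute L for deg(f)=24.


On S^5: L(f) = tr(f_0*) + (-1)^5 tr(f_5*) = 1 + (-1)^5 * deg(f).
L(f) = 1 + (-1)^5 * 24 = 1 + -24 = -23

-23


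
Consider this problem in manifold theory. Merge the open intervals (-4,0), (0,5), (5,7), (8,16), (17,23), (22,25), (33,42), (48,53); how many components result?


Sort and merge overlapping open intervals.
Merged: (-4,0), (0,5), (5,7), (8,16), (17,25), (33,42), (48,53).
Number of components = 7

7


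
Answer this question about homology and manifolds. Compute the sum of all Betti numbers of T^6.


b_k(T^6) = C(6,k), so the sum over k is sum_k C(6,k) = 2^6.
Total = 2^6 = 64

64


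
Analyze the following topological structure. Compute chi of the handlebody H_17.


A genus-g handlebody deformation retracts to a wedge of g circles.
chi(vee_g S^1) = 1 - g.
chi(H_17) = 1 - 17 = -16

-16


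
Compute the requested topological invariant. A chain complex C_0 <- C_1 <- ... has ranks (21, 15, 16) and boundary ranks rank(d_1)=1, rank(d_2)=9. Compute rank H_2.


rank H_k = rank(ker d_k) - rank(im d_{k+1}).
rank(ker d_2) = rank(C_2) - rank(d_2) = 16 - 9 = 7.
rank(im d_{2+1}) = 0.
rank H_2 = 7 - 0 = 7

7


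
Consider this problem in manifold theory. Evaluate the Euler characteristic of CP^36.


CP^36 has one cell in each even dimension 0, 2, ..., 2*36 (36+1 cells total).
All cells are even-dimensional, so chi = number of cells.
chi = 36 + 1 = 37

37


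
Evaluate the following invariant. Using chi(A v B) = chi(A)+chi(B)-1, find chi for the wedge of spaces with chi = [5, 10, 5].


chi(A v B) = chi(A) + chi(B) - 1 (one point identified).
For 3 spaces: chi = (sum chi_i) - (3 - 1).
sum = 20; chi = 20 - 2 = 18

18


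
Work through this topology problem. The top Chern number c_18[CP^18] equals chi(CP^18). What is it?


For any closed oriented manifold, <e(TM),[M]> = chi(M).
chi(CP^18) = 18+1 = 19

19


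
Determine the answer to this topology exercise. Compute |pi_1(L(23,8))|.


pi_1(L(p,q)) = Z/pZ for any q coprime to p.
|pi_1(L(23,8))| = 23

23


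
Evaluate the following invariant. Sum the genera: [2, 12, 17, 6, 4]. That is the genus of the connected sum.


Genus is additive under connected sum of orientable surfaces.
g = 2 + 12 + 17 + 6 + 4 = 41

41


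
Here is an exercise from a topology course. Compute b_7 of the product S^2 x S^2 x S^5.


Each S^d has Poincare polynomial 1 + t^d.
The product S^2 x S^2 x S^5 has Poincare polynomial prod(1+t^d_i).
Expanding: b_0=1, b_2=2, b_4=1, b_5=1, b_7=2, b_9=1.
b_7 = 2

2


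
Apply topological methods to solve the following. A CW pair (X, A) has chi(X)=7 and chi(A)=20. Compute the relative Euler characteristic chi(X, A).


Relative Euler characteristic: chi(X, A) = chi(X) - chi(A).
= 7 - (20) = -13

-13


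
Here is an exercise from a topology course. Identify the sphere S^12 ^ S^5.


S^m ^ S^n = S^{m+n}.
k = 12 + 5 = 17

17


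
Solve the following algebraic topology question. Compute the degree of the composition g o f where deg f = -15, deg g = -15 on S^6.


Degree is multiplicative under composition: deg(g o f) = deg(g) * deg(f).
= -15 * -15 = 225

225


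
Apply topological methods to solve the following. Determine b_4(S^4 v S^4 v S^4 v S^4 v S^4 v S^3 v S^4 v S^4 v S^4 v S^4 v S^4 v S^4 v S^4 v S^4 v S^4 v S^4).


For a wedge of spheres, H_k (k>0) is free on one generator per sphere of dimension k.
Spheres of dimension 4: count = 15.
b_4 = 15

15


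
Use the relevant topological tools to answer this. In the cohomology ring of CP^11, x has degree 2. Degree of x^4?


|x| = 2 in H^*(CP^n).
|x^4| = 4 * |x| = 4 * 2 = 8

8


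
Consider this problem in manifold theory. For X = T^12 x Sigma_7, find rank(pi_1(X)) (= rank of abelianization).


pi_1(A x B) = pi_1(A) x pi_1(B); rank of abelianization = b_1.
b_1(T^12) = 12, b_1(Sigma_7) = 2*7 = 14.
b_1(product) = 12 + 14 = 26

26


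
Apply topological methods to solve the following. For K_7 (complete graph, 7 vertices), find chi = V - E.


K_7: V = 7, E = C(7,2) = 21.
chi = V - E = 7 - 21 = -14

-14


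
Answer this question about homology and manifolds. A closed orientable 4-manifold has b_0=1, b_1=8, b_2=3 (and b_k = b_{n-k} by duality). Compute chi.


By Poincare duality b_k = b_{4-k}, so full Betti numbers: b_0=1, b_1=8, b_2=3, b_3=8, b_4=1.
chi = sum (-1)^k b_k = -11

-11


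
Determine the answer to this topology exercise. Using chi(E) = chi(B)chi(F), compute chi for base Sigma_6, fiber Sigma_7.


For a fiber bundle F -> E -> B (with CW structure): chi(E) = chi(B) * chi(F).
chi(Sigma_6) = -10, chi(Sigma_7) = -12.
chi(E) = (-10) * (-12) = 120

120


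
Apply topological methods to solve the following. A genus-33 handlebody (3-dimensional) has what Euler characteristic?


A genus-g handlebody deformation retracts to a wedge of g circles.
chi(vee_g S^1) = 1 - g.
chi(H_33) = 1 - 33 = -32

-32


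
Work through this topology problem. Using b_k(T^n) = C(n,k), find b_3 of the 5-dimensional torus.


By the Kunneth formula, b_k(T^n) = C(n,k).
b_3(T^5) = C(5,3).
C(5,3) = 5!/(3!*2!) = 10

10


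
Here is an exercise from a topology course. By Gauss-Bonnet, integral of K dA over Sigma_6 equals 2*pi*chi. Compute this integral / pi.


Gauss-Bonnet: integral K dA = 2*pi*chi(M).
chi(Sigma_6) = 2 - 2*6 = -10.
(integral K dA)/pi = 2*chi = 2*(-10) = -20

-20


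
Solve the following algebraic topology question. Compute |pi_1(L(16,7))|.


pi_1(L(p,q)) = Z/pZ for any q coprime to p.
|pi_1(L(16,7))| = 16

16


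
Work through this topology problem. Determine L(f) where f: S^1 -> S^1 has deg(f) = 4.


On S^1: L(f) = tr(f_0*) + (-1)^1 tr(f_1*) = 1 + (-1)^1 * deg(f).
L(f) = 1 + (-1)^1 * 4 = 1 + -4 = -3

-3


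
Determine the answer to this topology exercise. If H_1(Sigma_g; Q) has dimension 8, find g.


For a closed orientable surface: b_1 = 2g.
8 = 2g
g = 8 / 2 = 4

4


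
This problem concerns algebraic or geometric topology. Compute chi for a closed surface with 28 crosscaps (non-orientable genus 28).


For a non-orientable closed surface with k crosscaps: chi = 2 - k.
Here k = 28.
chi = 2 - 28 = -26

-26


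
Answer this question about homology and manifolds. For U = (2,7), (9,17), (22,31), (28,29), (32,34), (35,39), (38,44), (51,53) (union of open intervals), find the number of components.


Sort and merge overlapping open intervals.
Merged: (2,7), (9,17), (22,31), (32,34), (35,44), (51,53).
Number of components = 6

6


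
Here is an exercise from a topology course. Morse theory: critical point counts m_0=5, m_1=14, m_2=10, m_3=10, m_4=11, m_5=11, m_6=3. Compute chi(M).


Morse theory: chi(M) = sum_k (-1)^k m_k where m_k = #(index-k critical points).
= (5) + (-14) + (10) + (-10) + (11) + (-11) + (3) = -6

-6


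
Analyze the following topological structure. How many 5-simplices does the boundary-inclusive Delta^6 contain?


Delta^6 has 6+1 vertices. A 5-face is a choice of 5+1 vertices.
f_5 = C(6+1, 5+1) = C(7,6) = 7

7


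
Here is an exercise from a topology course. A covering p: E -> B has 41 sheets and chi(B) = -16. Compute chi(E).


For a finite covering: chi(E) = (number of sheets) * chi(B).
chi(E) = 41 * (-16) = -656

-656


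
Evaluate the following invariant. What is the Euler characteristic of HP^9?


HP^9 has one cell in each dimension 0, 4, ..., 4*9 (9+1 cells, all even-dim).
chi = 9 + 1 = 10

10


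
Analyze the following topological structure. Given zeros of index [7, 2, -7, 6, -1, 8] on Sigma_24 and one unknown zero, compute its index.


Poincare-Hopf: sum of indices = chi(M).
chi(Sigma_24) = 2 - 2*24 = -46.
Sum of known indices = 15.
x = chi - (sum known) = -46 - (15) = -61

-61


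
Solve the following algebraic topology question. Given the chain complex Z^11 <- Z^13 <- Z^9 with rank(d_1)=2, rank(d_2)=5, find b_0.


rank H_k = rank(ker d_k) - rank(im d_{k+1}).
rank(ker d_0) = rank(C_0) - rank(d_0) = 11 - 0 = 11.
rank(im d_{0+1}) = 2.
rank H_0 = 11 - 2 = 9

9


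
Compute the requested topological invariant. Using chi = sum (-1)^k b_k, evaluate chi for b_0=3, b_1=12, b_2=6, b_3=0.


chi = sum_k (-1)^k b_k.
= (3) + (-12) + (6) + (0)
= -3

-3


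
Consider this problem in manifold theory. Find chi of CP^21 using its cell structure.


CP^21 has one cell in each even dimension 0, 2, ..., 2*21 (21+1 cells total).
All cells are even-dimensional, so chi = number of cells.
chi = 21 + 1 = 22

22


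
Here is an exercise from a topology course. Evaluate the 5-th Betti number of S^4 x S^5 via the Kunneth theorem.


Each S^d has Poincare polynomial 1 + t^d.
The product S^4 x S^5 has Poincare polynomial prod(1+t^d_i).
Expanding: b_0=1, b_4=1, b_5=1, b_9=1.
b_5 = 1

1


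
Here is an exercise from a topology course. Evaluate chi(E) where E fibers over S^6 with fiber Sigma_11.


chi(S^6) = 2 (n even), chi(Sigma_11) = 2 - 2*11 = -20.
chi(E) = 2 * (-20) = -40

-40


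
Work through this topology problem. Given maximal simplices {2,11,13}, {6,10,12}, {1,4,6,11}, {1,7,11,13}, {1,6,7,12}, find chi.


Enumerate all faces; f-vector: f_0=9, f_1=19, f_2=14, f_3=3.
chi = sum (-1)^k f_k = 1

1


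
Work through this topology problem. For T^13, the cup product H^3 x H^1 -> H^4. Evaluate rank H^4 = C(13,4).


Cup product: H^p x H^q -> H^{p+q}; here p+q = 3+1 = 4.
rank H^k(T^n) = C(n,k).
C(13,4) = 715

715


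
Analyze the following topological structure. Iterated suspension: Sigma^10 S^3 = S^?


Each suspension raises dimension by 1: Sigma S^n = S^{n+1}.
Sigma^10 S^3 = S^{3+10} = S^13

13


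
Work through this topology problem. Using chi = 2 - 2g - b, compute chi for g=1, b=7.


For a compact orientable surface with genus g and b boundary components: chi = 2 - 2g - b.
chi = 2 - 2*1 - 7 = 2 - 2 - 7 = -7

-7


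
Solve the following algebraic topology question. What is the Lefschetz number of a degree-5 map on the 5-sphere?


On S^5: L(f) = tr(f_0*) + (-1)^5 tr(f_5*) = 1 + (-1)^5 * deg(f).
L(f) = 1 + (-1)^5 * 5 = 1 + -5 = -4

-4


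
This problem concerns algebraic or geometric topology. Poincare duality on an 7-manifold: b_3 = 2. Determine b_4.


Poincare duality for closed orientable n-manifolds: b_k = b_{n-k}.
Here n = 7, so b_4 = b_3 = 2

2


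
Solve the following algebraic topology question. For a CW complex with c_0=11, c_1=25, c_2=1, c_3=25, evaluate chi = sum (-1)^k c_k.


chi = sum_k (-1)^k c_k.
= (-1)^0*11 + (-1)^1*25 + (-1)^2*1 + (-1)^3*25
= (11) + (-25) + (1) + (-25)
= -38

-38


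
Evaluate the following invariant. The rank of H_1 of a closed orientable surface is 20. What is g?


For a closed orientable surface: b_1 = 2g.
20 = 2g
g = 20 / 2 = 10

10


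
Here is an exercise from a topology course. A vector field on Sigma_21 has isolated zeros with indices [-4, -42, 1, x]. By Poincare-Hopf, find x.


Poincare-Hopf: sum of indices = chi(M).
chi(Sigma_21) = 2 - 2*21 = -40.
Sum of known indices = -45.
x = chi - (sum known) = -40 - (-45) = 5

5


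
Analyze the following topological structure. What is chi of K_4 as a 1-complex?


K_4: V = 4, E = C(4,2) = 6.
chi = V - E = 4 - 6 = -2

-2


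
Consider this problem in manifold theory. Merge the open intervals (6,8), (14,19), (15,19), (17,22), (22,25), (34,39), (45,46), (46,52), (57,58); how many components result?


Sort and merge overlapping open intervals.
Merged: (6,8), (14,22), (22,25), (34,39), (45,46), (46,52), (57,58).
Number of components = 7

7


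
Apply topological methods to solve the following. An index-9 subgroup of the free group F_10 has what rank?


Nielsen-Schreier: an index-n subgroup of F_r is free of rank 1 + n(r-1).
Equivalently: chi(cover) = n*chi(base); chi(vee_r S^1) = 1 - 10 = -9.
chi(E) = 9*(-9) = -81; rank = 1 - chi(E) = 1 - (-81) = 82.
rank = 1 + 9*(10-1) = 1 + 81 = 82

82


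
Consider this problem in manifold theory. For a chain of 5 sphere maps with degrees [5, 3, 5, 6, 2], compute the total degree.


Degree is multiplicative: deg(composition) = product of degrees.
= (5) * (3) * (5) * (6) * (2) = 900

900


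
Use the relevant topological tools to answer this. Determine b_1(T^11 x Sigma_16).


pi_1(A x B) = pi_1(A) x pi_1(B); rank of abelianization = b_1.
b_1(T^11) = 11, b_1(Sigma_16) = 2*16 = 32.
b_1(product) = 11 + 32 = 43

43


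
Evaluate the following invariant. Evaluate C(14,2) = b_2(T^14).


By the Kunneth formula, b_k(T^n) = C(n,k).
b_2(T^14) = C(14,2).
C(14,2) = 14!/(2!*12!) = 91

91


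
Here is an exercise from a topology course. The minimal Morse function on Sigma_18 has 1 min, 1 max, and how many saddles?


A perfect Morse function has m_k = b_k.
For Sigma_18: b_0=1, b_1=2g=36, b_2=1.
Saddles m_1 = 2g = 36

36


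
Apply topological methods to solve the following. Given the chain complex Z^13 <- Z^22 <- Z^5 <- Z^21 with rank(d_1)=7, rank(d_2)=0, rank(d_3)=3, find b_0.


rank H_k = rank(ker d_k) - rank(im d_{k+1}).
rank(ker d_0) = rank(C_0) - rank(d_0) = 13 - 0 = 13.
rank(im d_{0+1}) = 7.
rank H_0 = 13 - 7 = 6

6


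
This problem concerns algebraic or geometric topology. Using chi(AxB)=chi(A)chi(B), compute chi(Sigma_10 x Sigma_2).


chi(Sigma_10) = 2 - 2*10 = -18
chi(Sigma_2) = 2 - 2*2 = -2
chi(product) = (-18) * (-2) = 36

36


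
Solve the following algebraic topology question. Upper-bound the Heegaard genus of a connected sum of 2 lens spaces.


Heegaard genus satisfies g(A#B) <= g(A) + g(B).
Each lens space has g = 1.
Upper bound: 2 * 1 = 2

2


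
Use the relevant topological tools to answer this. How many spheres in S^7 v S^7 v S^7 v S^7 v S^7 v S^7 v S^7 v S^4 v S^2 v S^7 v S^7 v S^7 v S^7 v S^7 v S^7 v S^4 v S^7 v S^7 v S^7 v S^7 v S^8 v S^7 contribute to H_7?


For a wedge of spheres, H_k (k>0) is free on one generator per sphere of dimension k.
Spheres of dimension 7: count = 18.
b_7 = 18

18


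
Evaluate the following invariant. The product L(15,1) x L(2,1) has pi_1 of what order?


pi_1(X x Y) = pi_1(X) x pi_1(Y).
pi_1(L(15,1)) = Z/15, pi_1(L(2,1)) = Z/2.
|Z/15 x Z/2| = 15 * 2 = 30

30


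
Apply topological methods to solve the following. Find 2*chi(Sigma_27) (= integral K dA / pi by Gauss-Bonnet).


Gauss-Bonnet: integral K dA = 2*pi*chi(M).
chi(Sigma_27) = 2 - 2*27 = -52.
(integral K dA)/pi = 2*chi = 2*(-52) = -104

-104


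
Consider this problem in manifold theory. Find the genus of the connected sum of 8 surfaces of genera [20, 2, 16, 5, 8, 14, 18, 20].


Genus is additive under connected sum of orientable surfaces.
g = 20 + 2 + 16 + 5 + 8 + 14 + 18 + 20 = 103

103


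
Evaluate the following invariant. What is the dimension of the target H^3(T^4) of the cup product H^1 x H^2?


Cup product: H^p x H^q -> H^{p+q}; here p+q = 1+2 = 3.
rank H^k(T^n) = C(n,k).
C(4,3) = 4

4


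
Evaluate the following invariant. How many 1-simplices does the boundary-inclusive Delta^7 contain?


Delta^7 has 7+1 vertices. A 1-face is a choice of 1+1 vertices.
f_1 = C(7+1, 1+1) = C(8,2) = 28

28


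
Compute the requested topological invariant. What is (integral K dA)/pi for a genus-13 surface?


Gauss-Bonnet: integral K dA = 2*pi*chi(M).
chi(Sigma_13) = 2 - 2*13 = -24.
(integral K dA)/pi = 2*chi = 2*(-24) = -48

-48


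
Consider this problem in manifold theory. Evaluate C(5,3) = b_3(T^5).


By the Kunneth formula, b_k(T^n) = C(n,k).
b_3(T^5) = C(5,3).
C(5,3) = 5!/(3!*2!) = 10

10


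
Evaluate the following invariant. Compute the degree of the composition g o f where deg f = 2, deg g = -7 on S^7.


Degree is multiplicative under composition: deg(g o f) = deg(g) * deg(f).
= -7 * 2 = -14

-14


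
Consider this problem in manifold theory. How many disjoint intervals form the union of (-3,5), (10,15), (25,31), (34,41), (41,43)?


Sort and merge overlapping open intervals.
Merged: (-3,5), (10,15), (25,31), (34,41), (41,43).
Number of components = 5

5


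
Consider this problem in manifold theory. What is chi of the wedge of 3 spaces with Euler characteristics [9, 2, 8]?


chi(A v B) = chi(A) + chi(B) - 1 (one point identified).
For 3 spaces: chi = (sum chi_i) - (3 - 1).
sum = 19; chi = 19 - 2 = 17

17


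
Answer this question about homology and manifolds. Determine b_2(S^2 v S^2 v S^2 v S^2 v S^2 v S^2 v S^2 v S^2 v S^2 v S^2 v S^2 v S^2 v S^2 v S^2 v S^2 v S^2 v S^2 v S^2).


For a wedge of spheres, H_k (k>0) is free on one generator per sphere of dimension k.
Spheres of dimension 2: count = 18.
b_2 = 18

18


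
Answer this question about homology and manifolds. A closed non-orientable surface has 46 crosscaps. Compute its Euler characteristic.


For a non-orientable closed surface with k crosscaps: chi = 2 - k.
Here k = 46.
chi = 2 - 46 = -44

-44


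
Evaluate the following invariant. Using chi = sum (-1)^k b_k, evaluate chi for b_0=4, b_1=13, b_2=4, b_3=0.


chi = sum_k (-1)^k b_k.
= (4) + (-13) + (4) + (0)
= -5

-5


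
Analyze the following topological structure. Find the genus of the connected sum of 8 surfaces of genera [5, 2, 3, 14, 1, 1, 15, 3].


Genus is additive under connected sum of orientable surfaces.
g = 5 + 2 + 3 + 14 + 1 + 1 + 15 + 3 = 44

44


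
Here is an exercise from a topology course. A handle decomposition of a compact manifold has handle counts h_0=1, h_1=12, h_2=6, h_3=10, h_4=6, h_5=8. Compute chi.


Handles of index k contribute (-1)^k to chi (same as CW cells).
chi = (1) + (-12) + (6) + (-10) + (6) + (-8) = -17

-17


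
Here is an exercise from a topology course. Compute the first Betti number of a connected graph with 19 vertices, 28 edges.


For a connected graph: rank(pi_1) = b_1 = E - V + 1 = 1 - chi.
chi = V - E = 19 - 28 = -9.
rank = 1 - (-9) = 28 - 19 + 1 = 10

10


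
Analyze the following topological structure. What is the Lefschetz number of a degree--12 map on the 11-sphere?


On S^11: L(f) = tr(f_0*) + (-1)^11 tr(f_11*) = 1 + (-1)^11 * deg(f).
L(f) = 1 + (-1)^11 * -12 = 1 + 12 = 13

13


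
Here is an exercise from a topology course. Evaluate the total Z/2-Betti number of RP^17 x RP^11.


dim H^*(RP^n; Z/2) = n+1 (one Z/2 in each degree 0..n).
Total Betti number is multiplicative.
Total = (17+1) * (11+1) = 18 * 12 = 216

216


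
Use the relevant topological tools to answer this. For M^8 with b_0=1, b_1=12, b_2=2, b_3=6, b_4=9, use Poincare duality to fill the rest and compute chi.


By Poincare duality b_k = b_{8-k}, so full Betti numbers: b_0=1, b_1=12, b_2=2, b_3=6, b_4=9, b_5=6, b_6=2, b_7=12, b_8=1.
chi = sum (-1)^k b_k = -21

-21


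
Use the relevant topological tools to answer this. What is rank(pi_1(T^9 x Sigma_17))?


pi_1(A x B) = pi_1(A) x pi_1(B); rank of abelianization = b_1.
b_1(T^9) = 9, b_1(Sigma_17) = 2*17 = 34.
b_1(product) = 9 + 34 = 43

43


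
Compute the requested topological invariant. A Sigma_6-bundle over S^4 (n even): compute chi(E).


chi(S^4) = 2 (n even), chi(Sigma_6) = 2 - 2*6 = -10.
chi(E) = 2 * (-10) = -20

-20


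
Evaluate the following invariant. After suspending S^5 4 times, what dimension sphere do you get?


Each suspension raises dimension by 1: Sigma S^n = S^{n+1}.
Sigma^4 S^5 = S^{5+4} = S^9

9
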